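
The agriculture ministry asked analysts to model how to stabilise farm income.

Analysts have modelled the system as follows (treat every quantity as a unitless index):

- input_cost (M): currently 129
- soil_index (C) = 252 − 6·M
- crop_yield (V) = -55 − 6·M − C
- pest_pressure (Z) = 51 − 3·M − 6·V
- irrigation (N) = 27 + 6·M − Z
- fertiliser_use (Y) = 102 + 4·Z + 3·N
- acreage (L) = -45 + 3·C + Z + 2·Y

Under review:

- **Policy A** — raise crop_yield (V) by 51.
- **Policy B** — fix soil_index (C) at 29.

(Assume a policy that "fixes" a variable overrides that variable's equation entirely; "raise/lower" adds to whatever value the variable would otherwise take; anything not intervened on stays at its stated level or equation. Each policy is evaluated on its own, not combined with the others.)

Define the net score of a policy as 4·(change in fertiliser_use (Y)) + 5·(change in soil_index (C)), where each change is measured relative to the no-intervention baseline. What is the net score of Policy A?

Baseline:
  M = 129
  C = 252 − 6·129 = -522
  V = -55 − 6·129 − (-522) = -307
  Z = 51 − 3·129 − 6·(-307) = 1506
  N = 27 + 6·129 − 1506 = -705
  Y = 102 + 4·1506 + 3·(-705) = 4011
Policy A (V + 51):
  M = 129
  C = 252 − 6·129 = -522
  V = -55 − 6·129 − (-522) (+51 from intervention) = -256
  Z = 51 − 3·129 − 6·(-256) = 1200
  N = 27 + 6·129 − 1200 = -399
  Y = 102 + 4·1200 + 3·(-399) = 3705
ΔY = 3705 − 4011 = -306; ΔC = -522 − (-522) = 0
Score = 4·(-306) + 5·0 = -1224

-1224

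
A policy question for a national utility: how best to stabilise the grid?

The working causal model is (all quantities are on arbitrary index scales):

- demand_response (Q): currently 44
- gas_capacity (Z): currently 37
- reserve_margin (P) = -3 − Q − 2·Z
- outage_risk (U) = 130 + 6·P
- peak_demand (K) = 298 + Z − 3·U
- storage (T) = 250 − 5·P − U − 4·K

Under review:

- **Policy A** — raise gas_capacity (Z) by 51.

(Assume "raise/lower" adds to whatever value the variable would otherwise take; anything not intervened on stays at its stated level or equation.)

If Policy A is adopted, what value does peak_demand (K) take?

4010

Policy A (Z + 51):
  Q = 44
  Z = 37 + 51 = 88
  P = -3 − 44 − 2·88 = -223
  U = 130 + 6·(-223) = -1208
  K = 298 + 88 − 3·(-1208) = 4010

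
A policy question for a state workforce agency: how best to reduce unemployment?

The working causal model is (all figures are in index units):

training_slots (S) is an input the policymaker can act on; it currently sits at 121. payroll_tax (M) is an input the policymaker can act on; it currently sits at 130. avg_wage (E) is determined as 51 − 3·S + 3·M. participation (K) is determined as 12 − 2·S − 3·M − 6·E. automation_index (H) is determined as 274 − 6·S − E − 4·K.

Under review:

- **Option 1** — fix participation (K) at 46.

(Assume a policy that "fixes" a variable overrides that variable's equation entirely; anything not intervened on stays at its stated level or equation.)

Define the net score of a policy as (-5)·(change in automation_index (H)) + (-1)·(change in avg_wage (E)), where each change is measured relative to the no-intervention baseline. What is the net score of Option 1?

22680

Baseline:
  S = 121
  M = 130
  E = 51 − 3·121 + 3·130 = 78
  K = 12 − 2·121 − 3·130 − 6·78 = -1088
  H = 274 − 6·121 − 78 − 4·(-1088) = 3822
Option 1 (K := 46):
  S = 121
  M = 130
  E = 51 − 3·121 + 3·130 = 78
  K = 46
  H = 274 − 6·121 − 78 − 4·46 = -714
ΔH = -714 − 3822 = -4536; ΔE = 78 − 78 = 0
Score = (-5)·(-4536) + (-1)·0 = 22680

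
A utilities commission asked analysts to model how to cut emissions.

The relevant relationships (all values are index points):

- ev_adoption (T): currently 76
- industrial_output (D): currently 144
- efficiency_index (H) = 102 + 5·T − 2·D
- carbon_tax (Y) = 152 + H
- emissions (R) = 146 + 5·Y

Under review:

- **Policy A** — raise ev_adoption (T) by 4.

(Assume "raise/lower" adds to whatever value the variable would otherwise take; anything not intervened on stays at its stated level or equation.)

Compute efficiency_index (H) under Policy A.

Policy A (T + 4):
  T = 76 + 4 = 80
  D = 144
  H = 102 + 5·80 − 2·144 = 214

214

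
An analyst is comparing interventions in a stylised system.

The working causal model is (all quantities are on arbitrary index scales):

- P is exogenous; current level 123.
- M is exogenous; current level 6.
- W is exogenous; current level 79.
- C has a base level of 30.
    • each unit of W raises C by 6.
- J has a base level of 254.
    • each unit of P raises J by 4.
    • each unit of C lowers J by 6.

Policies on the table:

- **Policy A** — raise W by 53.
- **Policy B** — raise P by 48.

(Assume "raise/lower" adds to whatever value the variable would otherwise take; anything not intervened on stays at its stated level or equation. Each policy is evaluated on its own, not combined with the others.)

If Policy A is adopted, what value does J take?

Policy A (W + 53):
  P = 123
  W = 79 + 53 = 132
  C = 30 + 6·132 = 822
  J = 254 + 4·123 − 6·822 = -4186

-4186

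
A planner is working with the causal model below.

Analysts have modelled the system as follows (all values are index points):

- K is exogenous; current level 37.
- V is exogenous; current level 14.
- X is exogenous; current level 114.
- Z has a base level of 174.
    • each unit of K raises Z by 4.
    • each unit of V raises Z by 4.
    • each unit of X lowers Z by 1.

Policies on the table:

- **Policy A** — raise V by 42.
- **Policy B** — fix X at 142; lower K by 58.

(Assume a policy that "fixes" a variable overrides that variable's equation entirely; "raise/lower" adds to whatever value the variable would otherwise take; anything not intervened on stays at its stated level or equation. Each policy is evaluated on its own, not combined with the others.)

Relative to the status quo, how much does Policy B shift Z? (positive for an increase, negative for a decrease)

-260

Baseline:
  K = 37
  V = 14
  X = 114
  Z = 174 + 4·37 + 4·14 − 114 = 264
Policy B (X := 142, K − 58):
  K = 37 − 58 = -21
  V = 14
  X = 142
  Z = 174 + 4·(-21) + 4·14 − 142 = 4
Change in Z: 4 − 264 = -260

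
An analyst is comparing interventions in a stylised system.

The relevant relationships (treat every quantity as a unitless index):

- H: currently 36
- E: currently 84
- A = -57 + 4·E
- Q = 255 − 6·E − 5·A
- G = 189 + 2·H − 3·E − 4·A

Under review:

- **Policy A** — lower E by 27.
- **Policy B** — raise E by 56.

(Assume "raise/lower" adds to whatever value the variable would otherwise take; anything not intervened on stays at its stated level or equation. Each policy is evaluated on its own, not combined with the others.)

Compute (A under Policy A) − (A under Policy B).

Policy A (E − 27):
  E = 84 − 27 = 57
  A = -57 + 4·57 = 171
Policy B (E + 56):
  E = 84 + 56 = 140
  A = -57 + 4·140 = 503
A: 171 − 503 = -332

-332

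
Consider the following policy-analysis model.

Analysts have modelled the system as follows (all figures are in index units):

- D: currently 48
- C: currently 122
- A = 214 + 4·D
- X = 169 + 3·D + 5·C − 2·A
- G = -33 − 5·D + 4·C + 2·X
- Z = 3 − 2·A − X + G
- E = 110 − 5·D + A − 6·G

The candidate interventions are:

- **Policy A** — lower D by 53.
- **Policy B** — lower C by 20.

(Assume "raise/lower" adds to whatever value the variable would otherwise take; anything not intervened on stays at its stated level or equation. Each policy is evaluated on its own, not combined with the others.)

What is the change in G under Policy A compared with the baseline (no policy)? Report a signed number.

795

Baseline:
  D = 48
  C = 122
  A = 214 + 4·48 = 406
  X = 169 + 3·48 + 5·122 − 2·406 = 111
  G = -33 − 5·48 + 4·122 + 2·111 = 437
Policy A (D − 53):
  D = 48 − 53 = -5
  C = 122
  A = 214 + 4·(-5) = 194
  X = 169 + 3·(-5) + 5·122 − 2·194 = 376
  G = -33 − 5·(-5) + 4·122 + 2·376 = 1232
Change in G: 1232 − 437 = 795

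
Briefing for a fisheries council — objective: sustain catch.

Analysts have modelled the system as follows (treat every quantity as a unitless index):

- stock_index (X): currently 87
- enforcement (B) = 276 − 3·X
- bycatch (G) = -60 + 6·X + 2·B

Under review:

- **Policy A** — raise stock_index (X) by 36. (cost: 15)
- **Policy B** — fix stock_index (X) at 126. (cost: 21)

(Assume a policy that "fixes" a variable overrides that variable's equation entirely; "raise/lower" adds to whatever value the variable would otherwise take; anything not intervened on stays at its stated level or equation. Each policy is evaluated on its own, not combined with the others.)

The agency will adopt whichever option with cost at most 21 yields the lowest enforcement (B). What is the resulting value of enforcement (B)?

-102

Policy A (X + 36):
  X = 87 + 36 = 123
  B = 276 − 3·123 = -93
Policy B (X := 126):
  X = 126
  B = 276 − 3·126 = -102
Comparing — Policy A: B=-93, Policy B: B=-102. Lowest is -102 (Policy B).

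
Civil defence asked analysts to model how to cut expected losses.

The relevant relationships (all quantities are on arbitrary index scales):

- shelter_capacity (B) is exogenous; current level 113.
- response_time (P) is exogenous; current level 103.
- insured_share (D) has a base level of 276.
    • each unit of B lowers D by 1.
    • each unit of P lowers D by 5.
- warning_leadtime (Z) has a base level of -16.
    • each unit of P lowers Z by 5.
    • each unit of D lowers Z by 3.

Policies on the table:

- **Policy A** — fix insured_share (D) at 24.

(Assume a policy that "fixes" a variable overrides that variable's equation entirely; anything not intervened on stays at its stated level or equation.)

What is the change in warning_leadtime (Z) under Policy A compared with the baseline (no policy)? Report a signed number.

-1128

Baseline:
  B = 113
  P = 103
  D = 276 − 113 − 5·103 = -352
  Z = -16 − 5·103 − 3·(-352) = 525
Policy A (D := 24):
  B = 113
  P = 103
  D = 24
  Z = -16 − 5·103 − 3·24 = -603
Change in Z: -603 − 525 = -1128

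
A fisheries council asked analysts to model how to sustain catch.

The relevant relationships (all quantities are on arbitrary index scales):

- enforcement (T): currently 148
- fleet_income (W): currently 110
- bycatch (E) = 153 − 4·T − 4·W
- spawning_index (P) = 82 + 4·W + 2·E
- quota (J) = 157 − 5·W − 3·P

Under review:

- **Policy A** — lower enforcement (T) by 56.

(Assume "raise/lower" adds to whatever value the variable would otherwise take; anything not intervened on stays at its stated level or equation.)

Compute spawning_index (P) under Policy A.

Policy A (T − 56):
  T = 148 − 56 = 92
  W = 110
  E = 153 − 4·92 − 4·110 = -655
  P = 82 + 4·110 + 2·(-655) = -788

-788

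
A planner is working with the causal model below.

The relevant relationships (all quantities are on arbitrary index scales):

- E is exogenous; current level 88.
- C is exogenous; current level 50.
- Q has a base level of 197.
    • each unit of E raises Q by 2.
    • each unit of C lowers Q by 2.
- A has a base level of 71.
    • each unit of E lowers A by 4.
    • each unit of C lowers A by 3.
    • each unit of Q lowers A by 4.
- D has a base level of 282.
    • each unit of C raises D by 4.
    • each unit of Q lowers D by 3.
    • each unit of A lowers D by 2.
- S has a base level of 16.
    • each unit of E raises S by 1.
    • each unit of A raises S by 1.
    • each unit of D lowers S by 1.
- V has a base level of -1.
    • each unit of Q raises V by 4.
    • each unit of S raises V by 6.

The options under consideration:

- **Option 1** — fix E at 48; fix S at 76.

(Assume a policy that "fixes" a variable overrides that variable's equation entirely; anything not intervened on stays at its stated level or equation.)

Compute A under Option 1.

-1043

Option 1 (E := 48, S := 76):
  E = 48
  C = 50
  Q = 197 + 2·48 − 2·50 = 193
  A = 71 − 4·48 − 3·50 − 4·193 = -1043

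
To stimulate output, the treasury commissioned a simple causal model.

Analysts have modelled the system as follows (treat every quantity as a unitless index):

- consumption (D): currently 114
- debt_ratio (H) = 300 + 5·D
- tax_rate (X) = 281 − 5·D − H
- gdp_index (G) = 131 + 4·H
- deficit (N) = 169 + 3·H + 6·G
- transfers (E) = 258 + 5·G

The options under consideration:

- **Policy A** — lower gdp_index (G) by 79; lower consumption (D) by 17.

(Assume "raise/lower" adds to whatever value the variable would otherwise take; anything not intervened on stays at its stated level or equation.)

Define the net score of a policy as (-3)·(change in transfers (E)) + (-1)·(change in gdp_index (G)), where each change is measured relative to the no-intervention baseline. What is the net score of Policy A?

6704

Baseline:
  D = 114
  H = 300 + 5·114 = 870
  G = 131 + 4·870 = 3611
  E = 258 + 5·3611 = 18313
Policy A (G − 79, D − 17):
  D = 114 − 17 = 97
  H = 300 + 5·97 = 785
  G = 131 + 4·785 (−79 from intervention) = 3192
  E = 258 + 5·3192 = 16218
ΔE = 16218 − 18313 = -2095; ΔG = 3192 − 3611 = -419
Score = (-3)·(-2095) + (-1)·(-419) = 6704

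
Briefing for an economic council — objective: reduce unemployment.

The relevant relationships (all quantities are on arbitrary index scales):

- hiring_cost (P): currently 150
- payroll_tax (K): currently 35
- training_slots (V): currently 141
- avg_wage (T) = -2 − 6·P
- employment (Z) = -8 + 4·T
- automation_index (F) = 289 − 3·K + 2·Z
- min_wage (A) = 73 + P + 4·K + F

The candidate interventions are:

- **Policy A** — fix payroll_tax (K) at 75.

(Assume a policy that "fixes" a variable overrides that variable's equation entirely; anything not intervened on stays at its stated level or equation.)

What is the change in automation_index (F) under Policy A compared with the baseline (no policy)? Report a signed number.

-120

Baseline:
  P = 150
  K = 35
  T = -2 − 6·150 = -902
  Z = -8 + 4·(-902) = -3616
  F = 289 − 3·35 + 2·(-3616) = -7048
Policy A (K := 75):
  P = 150
  K = 75
  T = -2 − 6·150 = -902
  Z = -8 + 4·(-902) = -3616
  F = 289 − 3·75 + 2·(-3616) = -7168
Change in F: -7168 − (-7048) = -120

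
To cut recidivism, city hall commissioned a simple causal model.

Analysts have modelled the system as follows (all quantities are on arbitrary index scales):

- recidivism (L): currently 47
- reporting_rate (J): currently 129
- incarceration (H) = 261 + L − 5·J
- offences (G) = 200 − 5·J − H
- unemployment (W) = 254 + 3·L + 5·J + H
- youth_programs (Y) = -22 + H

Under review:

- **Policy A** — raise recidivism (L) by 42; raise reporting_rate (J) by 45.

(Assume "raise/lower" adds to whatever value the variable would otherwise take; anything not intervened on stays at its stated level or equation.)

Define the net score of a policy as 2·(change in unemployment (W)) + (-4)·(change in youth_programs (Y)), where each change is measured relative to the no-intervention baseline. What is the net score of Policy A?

Baseline:
  L = 47
  J = 129
  H = 261 + 47 − 5·129 = -337
  W = 254 + 3·47 + 5·129 + (-337) = 703
  Y = -22 + (-337) = -359
Policy A (L + 42, J + 45):
  L = 47 + 42 = 89
  J = 129 + 45 = 174
  H = 261 + 89 − 5·174 = -520
  W = 254 + 3·89 + 5·174 + (-520) = 871
  Y = -22 + (-520) = -542
ΔW = 871 − 703 = 168; ΔY = -542 − (-359) = -183
Score = 2·168 + (-4)·(-183) = 1068

1068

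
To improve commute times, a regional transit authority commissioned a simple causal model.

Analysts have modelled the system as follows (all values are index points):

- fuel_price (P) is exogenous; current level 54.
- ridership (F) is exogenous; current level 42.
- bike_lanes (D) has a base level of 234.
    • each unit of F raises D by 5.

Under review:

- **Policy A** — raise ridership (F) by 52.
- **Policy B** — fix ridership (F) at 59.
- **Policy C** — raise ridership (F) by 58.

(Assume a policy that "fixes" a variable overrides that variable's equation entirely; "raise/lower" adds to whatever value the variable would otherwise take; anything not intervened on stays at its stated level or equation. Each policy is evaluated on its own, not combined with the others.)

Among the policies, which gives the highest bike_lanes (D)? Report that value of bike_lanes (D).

Policy A (F + 52):
  F = 42 + 52 = 94
  D = 234 + 5·94 = 704
Policy B (F := 59):
  F = 59
  D = 234 + 5·59 = 529
Policy C (F + 58):
  F = 42 + 58 = 100
  D = 234 + 5·100 = 734
Comparing — Policy A: D=704, Policy B: D=529, Policy C: D=734. Highest is 734 (Policy C).

734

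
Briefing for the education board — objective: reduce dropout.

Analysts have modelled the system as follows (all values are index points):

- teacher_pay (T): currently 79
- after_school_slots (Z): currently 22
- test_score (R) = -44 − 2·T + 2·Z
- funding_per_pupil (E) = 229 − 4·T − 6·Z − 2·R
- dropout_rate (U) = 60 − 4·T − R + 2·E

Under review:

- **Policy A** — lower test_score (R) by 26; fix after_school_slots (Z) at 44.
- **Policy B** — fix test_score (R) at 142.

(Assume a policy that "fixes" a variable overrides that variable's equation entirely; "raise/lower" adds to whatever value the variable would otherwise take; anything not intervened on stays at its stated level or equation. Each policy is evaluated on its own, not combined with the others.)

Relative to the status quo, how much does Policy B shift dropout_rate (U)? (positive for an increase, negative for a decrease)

Baseline:
  T = 79
  Z = 22
  R = -44 − 2·79 + 2·22 = -158
  E = 229 − 4·79 − 6·22 − 2·(-158) = 97
  U = 60 − 4·79 − (-158) + 2·97 = 96
Policy B (R := 142):
  T = 79
  Z = 22
  R = 142
  E = 229 − 4·79 − 6·22 − 2·142 = -503
  U = 60 − 4·79 − 142 + 2·(-503) = -1404
Change in U: -1404 − 96 = -1500

-1500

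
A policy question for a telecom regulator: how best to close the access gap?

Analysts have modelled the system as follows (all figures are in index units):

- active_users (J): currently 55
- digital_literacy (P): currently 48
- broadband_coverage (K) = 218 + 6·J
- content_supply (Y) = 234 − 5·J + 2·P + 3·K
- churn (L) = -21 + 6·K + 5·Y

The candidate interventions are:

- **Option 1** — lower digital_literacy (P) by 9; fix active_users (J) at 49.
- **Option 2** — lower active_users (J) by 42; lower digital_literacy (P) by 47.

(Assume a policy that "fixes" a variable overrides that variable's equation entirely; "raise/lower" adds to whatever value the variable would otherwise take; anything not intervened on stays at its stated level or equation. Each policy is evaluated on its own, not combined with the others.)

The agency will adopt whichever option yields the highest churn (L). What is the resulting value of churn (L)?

Option 1 (P − 9, J := 49):
  J = 49
  P = 48 − 9 = 39
  K = 218 + 6·49 = 512
  Y = 234 − 5·49 + 2·39 + 3·512 = 1603
  L = -21 + 6·512 + 5·1603 = 11066
Option 2 (J − 42, P − 47):
  J = 55 − 42 = 13
  P = 48 − 47 = 1
  K = 218 + 6·13 = 296
  Y = 234 − 5·13 + 2·1 + 3·296 = 1059
  L = -21 + 6·296 + 5·1059 = 7050
Comparing — Option 1: L=11066, Option 2: L=7050. Highest is 11066 (Option 1).

11066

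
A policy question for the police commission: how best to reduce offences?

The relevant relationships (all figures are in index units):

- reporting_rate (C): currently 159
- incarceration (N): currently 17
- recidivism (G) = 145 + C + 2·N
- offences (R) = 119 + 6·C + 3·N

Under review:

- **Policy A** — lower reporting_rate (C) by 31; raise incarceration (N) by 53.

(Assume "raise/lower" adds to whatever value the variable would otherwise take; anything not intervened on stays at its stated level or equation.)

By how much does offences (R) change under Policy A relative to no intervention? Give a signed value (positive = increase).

-27

Baseline:
  C = 159
  N = 17
  R = 119 + 6·159 + 3·17 = 1124
Policy A (C − 31, N + 53):
  C = 159 − 31 = 128
  N = 17 + 53 = 70
  R = 119 + 6·128 + 3·70 = 1097
Change in R: 1097 − 1124 = -27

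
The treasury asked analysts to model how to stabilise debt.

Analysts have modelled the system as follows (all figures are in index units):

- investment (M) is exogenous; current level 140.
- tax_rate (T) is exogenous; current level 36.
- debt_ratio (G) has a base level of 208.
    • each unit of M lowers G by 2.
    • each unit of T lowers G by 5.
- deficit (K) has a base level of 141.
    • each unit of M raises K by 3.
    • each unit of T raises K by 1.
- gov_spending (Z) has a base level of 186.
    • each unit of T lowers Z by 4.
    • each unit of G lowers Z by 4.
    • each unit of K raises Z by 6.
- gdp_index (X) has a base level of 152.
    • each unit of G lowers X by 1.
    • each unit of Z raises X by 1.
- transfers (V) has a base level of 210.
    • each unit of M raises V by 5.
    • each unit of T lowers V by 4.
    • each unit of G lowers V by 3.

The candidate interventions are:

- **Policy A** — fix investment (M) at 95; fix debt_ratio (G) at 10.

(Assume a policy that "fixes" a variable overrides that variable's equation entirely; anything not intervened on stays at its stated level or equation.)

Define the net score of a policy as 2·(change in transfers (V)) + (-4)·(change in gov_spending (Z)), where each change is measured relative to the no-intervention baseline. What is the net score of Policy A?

5410

Baseline:
  M = 140
  T = 36
  G = 208 − 2·140 − 5·36 = -252
  K = 141 + 3·140 + 36 = 597
  Z = 186 − 4·36 − 4·(-252) + 6·597 = 4632
  V = 210 + 5·140 − 4·36 − 3·(-252) = 1522
Policy A (M := 95, G := 10):
  M = 95
  T = 36
  G = 10
  K = 141 + 3·95 + 36 = 462
  Z = 186 − 4·36 − 4·10 + 6·462 = 2774
  V = 210 + 5·95 − 4·36 − 3·10 = 511
ΔV = 511 − 1522 = -1011; ΔZ = 2774 − 4632 = -1858
Score = 2·(-1011) + (-4)·(-1858) = 5410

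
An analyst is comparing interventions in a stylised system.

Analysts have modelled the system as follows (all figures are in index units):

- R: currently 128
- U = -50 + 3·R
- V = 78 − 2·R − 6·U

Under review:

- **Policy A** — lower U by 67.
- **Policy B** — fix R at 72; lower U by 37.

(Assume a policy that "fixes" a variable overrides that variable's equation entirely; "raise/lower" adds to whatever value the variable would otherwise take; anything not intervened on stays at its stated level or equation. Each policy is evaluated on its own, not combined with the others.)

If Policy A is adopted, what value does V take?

-1780

Policy A (U − 67):
  R = 128
  U = -50 + 3·128 (−67 from intervention) = 267
  V = 78 − 2·128 − 6·267 = -1780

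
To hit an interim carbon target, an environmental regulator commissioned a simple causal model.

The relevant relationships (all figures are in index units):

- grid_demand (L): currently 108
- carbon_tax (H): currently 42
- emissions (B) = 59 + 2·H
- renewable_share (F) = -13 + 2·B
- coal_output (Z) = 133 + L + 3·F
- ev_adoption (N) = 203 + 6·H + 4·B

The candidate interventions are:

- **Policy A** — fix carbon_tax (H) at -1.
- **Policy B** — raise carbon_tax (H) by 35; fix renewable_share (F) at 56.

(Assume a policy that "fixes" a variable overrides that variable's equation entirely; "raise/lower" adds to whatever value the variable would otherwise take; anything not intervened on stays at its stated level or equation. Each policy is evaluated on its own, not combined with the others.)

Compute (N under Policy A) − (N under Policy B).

-1092

Policy A (H := -1):
  H = -1
  B = 59 + 2·(-1) = 57
  N = 203 + 6·(-1) + 4·57 = 425
Policy B (H + 35, F := 56):
  H = 42 + 35 = 77
  B = 59 + 2·77 = 213
  N = 203 + 6·77 + 4·213 = 1517
N: 425 − 1517 = -1092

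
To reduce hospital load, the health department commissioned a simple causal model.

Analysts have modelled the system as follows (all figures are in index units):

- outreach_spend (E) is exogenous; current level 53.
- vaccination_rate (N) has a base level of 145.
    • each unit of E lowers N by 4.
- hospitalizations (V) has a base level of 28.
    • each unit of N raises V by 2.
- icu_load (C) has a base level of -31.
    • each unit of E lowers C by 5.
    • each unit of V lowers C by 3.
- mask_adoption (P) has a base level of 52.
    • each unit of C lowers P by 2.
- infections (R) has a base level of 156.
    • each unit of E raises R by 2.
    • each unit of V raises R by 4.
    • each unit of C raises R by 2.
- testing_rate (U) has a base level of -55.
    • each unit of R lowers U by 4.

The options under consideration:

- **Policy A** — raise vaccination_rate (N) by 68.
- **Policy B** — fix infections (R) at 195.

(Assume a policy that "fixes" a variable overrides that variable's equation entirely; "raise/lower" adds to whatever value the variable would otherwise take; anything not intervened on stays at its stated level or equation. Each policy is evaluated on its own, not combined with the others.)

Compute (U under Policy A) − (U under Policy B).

2340

Policy A (N + 68):
  E = 53
  N = 145 − 4·53 (+68 from intervention) = 1
  V = 28 + 2·1 = 30
  C = -31 − 5·53 − 3·30 = -386
  R = 156 + 2·53 + 4·30 + 2·(-386) = -390
  U = -55 − 4·(-390) = 1505
Policy B (R := 195):
  E = 53
  N = 145 − 4·53 = -67
  V = 28 + 2·(-67) = -106
  C = -31 − 5·53 − 3·(-106) = 22
  R = 195
  U = -55 − 4·195 = -835
U: 1505 − (-835) = 2340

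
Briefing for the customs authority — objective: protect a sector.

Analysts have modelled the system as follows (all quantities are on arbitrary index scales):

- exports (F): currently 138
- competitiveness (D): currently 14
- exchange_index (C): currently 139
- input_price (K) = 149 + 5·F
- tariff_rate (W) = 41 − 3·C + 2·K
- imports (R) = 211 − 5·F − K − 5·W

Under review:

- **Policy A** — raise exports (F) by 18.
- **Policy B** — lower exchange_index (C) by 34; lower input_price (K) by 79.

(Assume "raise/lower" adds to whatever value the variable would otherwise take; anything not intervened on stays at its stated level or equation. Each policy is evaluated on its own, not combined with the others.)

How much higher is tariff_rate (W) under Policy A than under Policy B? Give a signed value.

Policy A (F + 18):
  F = 138 + 18 = 156
  C = 139
  K = 149 + 5·156 = 929
  W = 41 − 3·139 + 2·929 = 1482
Policy B (C − 34, K − 79):
  F = 138
  C = 139 − 34 = 105
  K = 149 + 5·138 (−79 from intervention) = 760
  W = 41 − 3·105 + 2·760 = 1246
W: 1482 − 1246 = 236

236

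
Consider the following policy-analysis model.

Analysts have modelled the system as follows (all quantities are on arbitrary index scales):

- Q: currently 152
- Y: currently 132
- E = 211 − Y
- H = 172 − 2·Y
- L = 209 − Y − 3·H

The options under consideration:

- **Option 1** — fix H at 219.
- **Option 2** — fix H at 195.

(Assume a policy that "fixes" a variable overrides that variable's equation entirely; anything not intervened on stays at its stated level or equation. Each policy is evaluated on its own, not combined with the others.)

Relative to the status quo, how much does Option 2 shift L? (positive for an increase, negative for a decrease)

-861

Baseline:
  Y = 132
  H = 172 − 2·132 = -92
  L = 209 − 132 − 3·(-92) = 353
Option 2 (H := 195):
  Y = 132
  H = 195
  L = 209 − 132 − 3·195 = -508
Change in L: -508 − 353 = -861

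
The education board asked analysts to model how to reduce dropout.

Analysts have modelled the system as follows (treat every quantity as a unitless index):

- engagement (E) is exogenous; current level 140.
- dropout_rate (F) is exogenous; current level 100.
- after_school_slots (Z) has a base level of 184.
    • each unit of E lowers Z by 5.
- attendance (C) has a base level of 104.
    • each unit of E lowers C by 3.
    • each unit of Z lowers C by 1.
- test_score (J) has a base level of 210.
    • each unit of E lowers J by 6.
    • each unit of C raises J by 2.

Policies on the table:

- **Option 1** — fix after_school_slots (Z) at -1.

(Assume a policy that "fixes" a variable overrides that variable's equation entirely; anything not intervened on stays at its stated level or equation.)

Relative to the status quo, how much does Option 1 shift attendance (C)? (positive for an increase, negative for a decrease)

-515

Baseline:
  E = 140
  Z = 184 − 5·140 = -516
  C = 104 − 3·140 − (-516) = 200
Option 1 (Z := -1):
  E = 140
  Z = -1
  C = 104 − 3·140 − (-1) = -315
Change in C: -315 − 200 = -515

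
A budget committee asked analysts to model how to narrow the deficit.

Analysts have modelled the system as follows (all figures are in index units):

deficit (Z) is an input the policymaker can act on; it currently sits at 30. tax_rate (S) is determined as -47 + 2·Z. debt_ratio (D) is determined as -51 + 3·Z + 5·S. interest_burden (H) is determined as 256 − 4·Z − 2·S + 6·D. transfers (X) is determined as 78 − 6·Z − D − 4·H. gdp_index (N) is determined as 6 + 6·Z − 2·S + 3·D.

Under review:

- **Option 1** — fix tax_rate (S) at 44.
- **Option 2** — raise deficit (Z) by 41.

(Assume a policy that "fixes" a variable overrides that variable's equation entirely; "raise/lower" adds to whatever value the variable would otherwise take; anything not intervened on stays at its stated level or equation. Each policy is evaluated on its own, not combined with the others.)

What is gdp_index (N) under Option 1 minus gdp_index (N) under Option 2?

-1278

Option 1 (S := 44):
  Z = 30
  S = 44
  D = -51 + 3·30 + 5·44 = 259
  N = 6 + 6·30 − 2·44 + 3·259 = 875
Option 2 (Z + 41):
  Z = 30 + 41 = 71
  S = -47 + 2·71 = 95
  D = -51 + 3·71 + 5·95 = 637
  N = 6 + 6·71 − 2·95 + 3·637 = 2153
N: 875 − 2153 = -1278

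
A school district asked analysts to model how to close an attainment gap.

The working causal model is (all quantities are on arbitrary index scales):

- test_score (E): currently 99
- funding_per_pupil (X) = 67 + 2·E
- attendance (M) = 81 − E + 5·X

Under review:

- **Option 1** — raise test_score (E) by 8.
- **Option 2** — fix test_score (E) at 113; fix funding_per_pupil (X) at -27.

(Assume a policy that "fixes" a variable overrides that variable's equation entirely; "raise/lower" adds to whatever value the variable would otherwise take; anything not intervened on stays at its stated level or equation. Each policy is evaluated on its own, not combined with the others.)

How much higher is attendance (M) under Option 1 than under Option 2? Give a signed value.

Option 1 (E + 8):
  E = 99 + 8 = 107
  X = 67 + 2·107 = 281
  M = 81 − 107 + 5·281 = 1379
Option 2 (E := 113, X := -27):
  E = 113
  X = -27
  M = 81 − 113 + 5·(-27) = -167
M: 1379 − (-167) = 1546

1546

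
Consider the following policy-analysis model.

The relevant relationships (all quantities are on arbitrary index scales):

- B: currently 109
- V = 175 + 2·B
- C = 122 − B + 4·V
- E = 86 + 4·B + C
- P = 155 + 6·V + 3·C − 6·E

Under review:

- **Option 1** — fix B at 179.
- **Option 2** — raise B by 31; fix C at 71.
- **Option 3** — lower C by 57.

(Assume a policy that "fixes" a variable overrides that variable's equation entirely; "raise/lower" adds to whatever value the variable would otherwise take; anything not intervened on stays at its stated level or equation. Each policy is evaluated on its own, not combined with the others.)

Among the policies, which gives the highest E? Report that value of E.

2877

Option 1 (B := 179):
  B = 179
  V = 175 + 2·179 = 533
  C = 122 − 179 + 4·533 = 2075
  E = 86 + 4·179 + 2075 = 2877
Option 2 (B + 31, C := 71):
  B = 109 + 31 = 140
  V = 175 + 2·140 = 455
  C = 71
  E = 86 + 4·140 + 71 = 717
Option 3 (C − 57):
  B = 109
  V = 175 + 2·109 = 393
  C = 122 − 109 + 4·393 (−57 from intervention) = 1528
  E = 86 + 4·109 + 1528 = 2050
Comparing — Option 1: E=2877, Option 2: E=717, Option 3: E=2050. Highest is 2877 (Option 1).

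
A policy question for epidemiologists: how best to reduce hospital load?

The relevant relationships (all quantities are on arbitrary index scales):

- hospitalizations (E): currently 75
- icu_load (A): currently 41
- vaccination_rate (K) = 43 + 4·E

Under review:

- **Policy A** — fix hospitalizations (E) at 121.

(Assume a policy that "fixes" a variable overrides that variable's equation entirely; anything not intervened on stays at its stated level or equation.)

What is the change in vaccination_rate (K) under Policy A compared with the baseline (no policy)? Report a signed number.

184

Baseline:
  E = 75
  K = 43 + 4·75 = 343
Policy A (E := 121):
  E = 121
  K = 43 + 4·121 = 527
Change in K: 527 − 343 = 184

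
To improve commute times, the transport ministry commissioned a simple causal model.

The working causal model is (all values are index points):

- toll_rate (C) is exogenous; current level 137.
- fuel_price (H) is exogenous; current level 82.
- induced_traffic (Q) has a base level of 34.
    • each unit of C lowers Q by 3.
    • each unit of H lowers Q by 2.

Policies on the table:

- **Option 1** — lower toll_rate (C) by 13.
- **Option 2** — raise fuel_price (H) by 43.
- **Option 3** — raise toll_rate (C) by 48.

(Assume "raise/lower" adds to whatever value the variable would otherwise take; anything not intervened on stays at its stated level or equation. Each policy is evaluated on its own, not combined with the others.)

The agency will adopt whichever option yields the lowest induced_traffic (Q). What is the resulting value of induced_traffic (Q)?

Option 1 (C − 13):
  C = 137 − 13 = 124
  H = 82
  Q = 34 − 3·124 − 2·82 = -502
Option 2 (H + 43):
  C = 137
  H = 82 + 43 = 125
  Q = 34 − 3·137 − 2·125 = -627
Option 3 (C + 48):
  C = 137 + 48 = 185
  H = 82
  Q = 34 − 3·185 − 2·82 = -685
Comparing — Option 1: Q=-502, Option 2: Q=-627, Option 3: Q=-685. Lowest is -685 (Option 3).

-685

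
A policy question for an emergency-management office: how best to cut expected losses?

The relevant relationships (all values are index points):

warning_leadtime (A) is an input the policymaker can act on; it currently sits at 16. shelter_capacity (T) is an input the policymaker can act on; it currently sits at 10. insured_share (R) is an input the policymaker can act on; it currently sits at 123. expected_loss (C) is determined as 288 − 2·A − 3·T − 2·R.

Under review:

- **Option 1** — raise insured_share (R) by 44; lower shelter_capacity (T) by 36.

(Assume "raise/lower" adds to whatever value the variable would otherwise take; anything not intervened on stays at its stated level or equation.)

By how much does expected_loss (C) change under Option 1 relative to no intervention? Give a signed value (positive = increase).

20

Baseline:
  A = 16
  T = 10
  R = 123
  C = 288 − 2·16 − 3·10 − 2·123 = -20
Option 1 (R + 44, T − 36):
  A = 16
  T = 10 − 36 = -26
  R = 123 + 44 = 167
  C = 288 − 2·16 − 3·(-26) − 2·167 = 0
Change in C: 0 − (-20) = 20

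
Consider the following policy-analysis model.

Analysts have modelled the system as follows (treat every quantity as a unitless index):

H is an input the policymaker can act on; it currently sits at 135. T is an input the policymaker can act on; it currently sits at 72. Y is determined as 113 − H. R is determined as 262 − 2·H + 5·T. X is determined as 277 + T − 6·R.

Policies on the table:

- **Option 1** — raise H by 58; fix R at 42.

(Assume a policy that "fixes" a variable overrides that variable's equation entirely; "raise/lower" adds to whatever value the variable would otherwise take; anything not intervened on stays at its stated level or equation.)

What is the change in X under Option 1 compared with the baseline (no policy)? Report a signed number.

Baseline:
  H = 135
  T = 72
  R = 262 − 2·135 + 5·72 = 352
  X = 277 + 72 − 6·352 = -1763
Option 1 (H + 58, R := 42):
  H = 135 + 58 = 193
  T = 72
  R = 42
  X = 277 + 72 − 6·42 = 97
Change in X: 97 − (-1763) = 1860

1860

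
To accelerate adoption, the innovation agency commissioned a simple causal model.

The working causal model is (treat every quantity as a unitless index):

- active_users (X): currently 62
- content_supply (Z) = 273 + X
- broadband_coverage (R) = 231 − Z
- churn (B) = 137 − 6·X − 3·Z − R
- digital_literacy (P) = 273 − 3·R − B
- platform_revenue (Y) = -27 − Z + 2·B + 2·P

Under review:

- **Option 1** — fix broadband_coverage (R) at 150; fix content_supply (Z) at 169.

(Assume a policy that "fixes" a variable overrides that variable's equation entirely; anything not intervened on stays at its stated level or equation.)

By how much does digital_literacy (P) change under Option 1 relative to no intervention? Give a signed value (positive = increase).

-1006

Baseline:
  X = 62
  Z = 273 + 62 = 335
  R = 231 − 335 = -104
  B = 137 − 6·62 − 3·335 − (-104) = -1136
  P = 273 − 3·(-104) − (-1136) = 1721
Option 1 (R := 150, Z := 169):
  X = 62
  Z = 169
  R = 150
  B = 137 − 6·62 − 3·169 − 150 = -892
  P = 273 − 3·150 − (-892) = 715
Change in P: 715 − 1721 = -1006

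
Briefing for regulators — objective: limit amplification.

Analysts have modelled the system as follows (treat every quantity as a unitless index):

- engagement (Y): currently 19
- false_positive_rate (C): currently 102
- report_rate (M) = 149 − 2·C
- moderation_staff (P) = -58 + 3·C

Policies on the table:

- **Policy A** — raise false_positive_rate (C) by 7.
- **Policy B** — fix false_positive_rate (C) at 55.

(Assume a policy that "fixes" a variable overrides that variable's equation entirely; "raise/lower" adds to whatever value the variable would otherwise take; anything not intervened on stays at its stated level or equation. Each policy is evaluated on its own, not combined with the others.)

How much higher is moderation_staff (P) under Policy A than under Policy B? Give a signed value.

Policy A (C + 7):
  C = 102 + 7 = 109
  P = -58 + 3·109 = 269
Policy B (C := 55):
  C = 55
  P = -58 + 3·55 = 107
P: 269 − 107 = 162

162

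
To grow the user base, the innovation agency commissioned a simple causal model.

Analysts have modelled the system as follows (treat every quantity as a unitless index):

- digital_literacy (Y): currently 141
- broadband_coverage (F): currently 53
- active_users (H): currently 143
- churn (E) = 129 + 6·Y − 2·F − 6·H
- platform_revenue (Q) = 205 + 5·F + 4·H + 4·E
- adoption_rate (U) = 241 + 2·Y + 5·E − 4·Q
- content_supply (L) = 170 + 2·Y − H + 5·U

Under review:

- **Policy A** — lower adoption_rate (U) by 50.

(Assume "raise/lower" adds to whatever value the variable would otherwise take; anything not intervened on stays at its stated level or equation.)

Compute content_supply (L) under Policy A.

-18771

Policy A (U − 50):
  Y = 141
  F = 53
  H = 143
  E = 129 + 6·141 − 2·53 − 6·143 = 11
  Q = 205 + 5·53 + 4·143 + 4·11 = 1086
  U = 241 + 2·141 + 5·11 − 4·1086 (−50 from intervention) = -3816
  L = 170 + 2·141 − 143 + 5·(-3816) = -18771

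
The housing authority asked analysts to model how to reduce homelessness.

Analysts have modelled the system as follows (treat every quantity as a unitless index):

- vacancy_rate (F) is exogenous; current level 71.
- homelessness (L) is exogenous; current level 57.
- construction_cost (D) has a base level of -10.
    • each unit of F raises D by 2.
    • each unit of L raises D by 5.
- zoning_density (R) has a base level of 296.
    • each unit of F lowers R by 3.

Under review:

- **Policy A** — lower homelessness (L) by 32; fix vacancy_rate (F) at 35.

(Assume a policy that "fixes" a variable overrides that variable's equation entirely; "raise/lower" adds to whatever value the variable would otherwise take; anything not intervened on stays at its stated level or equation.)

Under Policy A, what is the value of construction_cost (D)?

Policy A (L − 32, F := 35):
  F = 35
  L = 57 − 32 = 25
  D = -10 + 2·35 + 5·25 = 185

185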